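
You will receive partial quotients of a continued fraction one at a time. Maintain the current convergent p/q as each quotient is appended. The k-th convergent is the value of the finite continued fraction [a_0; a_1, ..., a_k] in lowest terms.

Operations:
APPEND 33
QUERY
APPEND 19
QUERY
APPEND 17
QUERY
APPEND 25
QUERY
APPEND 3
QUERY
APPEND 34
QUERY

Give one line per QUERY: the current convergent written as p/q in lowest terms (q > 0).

33/1
628/19
10709/324
268353/8119
815768/24681
28004465/847273

APPEND 33: p_0 = 33·1 + 0 = 33, q_0 = 33·0 + 1 = 1 → 33/1
APPEND 19: p_1 = 19·33 + 1 = 628, q_1 = 19·1 + 0 = 19 → 628/19
APPEND 17: p_2 = 17·628 + 33 = 10709, q_2 = 17·19 + 1 = 324 → 10709/324
APPEND 25: p_3 = 25·10709 + 628 = 268353, q_3 = 25·324 + 19 = 8119 → 268353/8119
APPEND 3: p_4 = 3·268353 + 10709 = 815768, q_4 = 3·8119 + 324 = 24681 → 815768/24681
APPEND 34: p_5 = 34·815768 + 268353 = 28004465, q_5 = 34·24681 + 8119 = 847273 → 28004465/847273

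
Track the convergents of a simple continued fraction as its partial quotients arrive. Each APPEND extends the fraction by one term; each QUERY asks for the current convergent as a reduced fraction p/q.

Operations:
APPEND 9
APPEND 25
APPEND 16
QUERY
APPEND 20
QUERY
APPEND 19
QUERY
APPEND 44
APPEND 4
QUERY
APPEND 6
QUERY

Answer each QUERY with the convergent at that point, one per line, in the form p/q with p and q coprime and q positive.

APPEND 9: p_0 = 9·1 + 0 = 9, q_0 = 9·0 + 1 = 1 → 9/1
APPEND 25: p_1 = 25·9 + 1 = 226, q_1 = 25·1 + 0 = 25 → 226/25
APPEND 16: p_2 = 16·226 + 9 = 3625, q_2 = 16·25 + 1 = 401 → 3625/401
APPEND 20: p_3 = 20·3625 + 226 = 72726, q_3 = 20·401 + 25 = 8045 → 72726/8045
APPEND 19: p_4 = 19·72726 + 3625 = 1385419, q_4 = 19·8045 + 401 = 153256 → 1385419/153256
APPEND 44: p_5 = 44·1385419 + 72726 = 61031162, q_5 = 44·153256 + 8045 = 6751309 → 61031162/6751309
APPEND 4: p_6 = 4·61031162 + 1385419 = 245510067, q_6 = 4·6751309 + 153256 = 27158492 → 245510067/27158492
APPEND 6: p_7 = 6·245510067 + 61031162 = 1534091564, q_7 = 6·27158492 + 6751309 = 169702261 → 1534091564/169702261

3625/401
72726/8045
1385419/153256
245510067/27158492
1534091564/169702261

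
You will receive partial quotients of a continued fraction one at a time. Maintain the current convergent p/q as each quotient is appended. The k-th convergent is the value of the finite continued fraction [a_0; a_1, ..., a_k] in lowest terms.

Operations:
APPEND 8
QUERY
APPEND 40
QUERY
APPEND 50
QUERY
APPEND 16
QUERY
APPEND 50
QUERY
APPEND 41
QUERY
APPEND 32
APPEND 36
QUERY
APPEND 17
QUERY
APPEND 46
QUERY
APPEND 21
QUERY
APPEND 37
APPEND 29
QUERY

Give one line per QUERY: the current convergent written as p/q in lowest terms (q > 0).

8/1
321/40
16058/2001
257249/32056
12878508/1604801
528276077/65828897
609565943069/75958491077
10379538745145/1293402477814
478068348219739/59572472470521
10049814851359664/1252315324358755
10807365132458651567/1346714260062947979

APPEND 8: p_0 = 8·1 + 0 = 8, q_0 = 8·0 + 1 = 1 → 8/1
APPEND 40: p_1 = 40·8 + 1 = 321, q_1 = 40·1 + 0 = 40 → 321/40
APPEND 50: p_2 = 50·321 + 8 = 16058, q_2 = 50·40 + 1 = 2001 → 16058/2001
APPEND 16: p_3 = 16·16058 + 321 = 257249, q_3 = 16·2001 + 40 = 32056 → 257249/32056
APPEND 50: p_4 = 50·257249 + 16058 = 12878508, q_4 = 50·32056 + 2001 = 1604801 → 12878508/1604801
APPEND 41: p_5 = 41·12878508 + 257249 = 528276077, q_5 = 41·1604801 + 32056 = 65828897 → 528276077/65828897
APPEND 32: p_6 = 32·528276077 + 12878508 = 16917712972, q_6 = 32·65828897 + 1604801 = 2108129505 → 16917712972/2108129505
APPEND 36: p_7 = 36·16917712972 + 528276077 = 609565943069, q_7 = 36·2108129505 + 65828897 = 75958491077 → 609565943069/75958491077
APPEND 17: p_8 = 17·609565943069 + 16917712972 = 10379538745145, q_8 = 17·75958491077 + 2108129505 = 1293402477814 → 10379538745145/1293402477814
APPEND 46: p_9 = 46·10379538745145 + 609565943069 = 478068348219739, q_9 = 46·1293402477814 + 75958491077 = 59572472470521 → 478068348219739/59572472470521
APPEND 21: p_10 = 21·478068348219739 + 10379538745145 = 10049814851359664, q_10 = 21·59572472470521 + 1293402477814 = 1252315324358755 → 10049814851359664/1252315324358755
APPEND 37: p_11 = 37·10049814851359664 + 478068348219739 = 372321217848527307, q_11 = 37·1252315324358755 + 59572472470521 = 46395239473744456 → 372321217848527307/46395239473744456
APPEND 29: p_12 = 29·372321217848527307 + 10049814851359664 = 10807365132458651567, q_12 = 29·46395239473744456 + 1252315324358755 = 1346714260062947979 → 10807365132458651567/1346714260062947979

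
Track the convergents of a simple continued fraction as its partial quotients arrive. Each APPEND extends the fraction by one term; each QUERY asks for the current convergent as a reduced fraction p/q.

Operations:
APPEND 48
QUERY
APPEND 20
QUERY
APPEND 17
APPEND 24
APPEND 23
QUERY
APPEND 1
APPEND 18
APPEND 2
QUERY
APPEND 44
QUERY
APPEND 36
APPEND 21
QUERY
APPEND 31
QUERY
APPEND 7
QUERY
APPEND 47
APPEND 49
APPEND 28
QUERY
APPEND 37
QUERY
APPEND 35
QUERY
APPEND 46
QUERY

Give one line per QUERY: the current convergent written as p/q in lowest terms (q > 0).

48/1
961/20
9083008/189033
368822749/7675835
16407873726/341476039
12428505688311/258658554058
385874728614526/8030715989037
2713551605989993/56473670477317
175713984133495702285/3656909865398056004
6507688343701244040191/135436173861591273329
227944806013677037108970/4743922995021092622519
10491968764972844951052811/218355893944831851909203

APPEND 48: p_0 = 48·1 + 0 = 48, q_0 = 48·0 + 1 = 1 → 48/1
APPEND 20: p_1 = 20·48 + 1 = 961, q_1 = 20·1 + 0 = 20 → 961/20
APPEND 17: p_2 = 17·961 + 48 = 16385, q_2 = 17·20 + 1 = 341 → 16385/341
APPEND 24: p_3 = 24·16385 + 961 = 394201, q_3 = 24·341 + 20 = 8204 → 394201/8204
APPEND 23: p_4 = 23·394201 + 16385 = 9083008, q_4 = 23·8204 + 341 = 189033 → 9083008/189033
APPEND 1: p_5 = 1·9083008 + 394201 = 9477209, q_5 = 1·189033 + 8204 = 197237 → 9477209/197237
APPEND 18: p_6 = 18·9477209 + 9083008 = 179672770, q_6 = 18·197237 + 189033 = 3739299 → 179672770/3739299
APPEND 2: p_7 = 2·179672770 + 9477209 = 368822749, q_7 = 2·3739299 + 197237 = 7675835 → 368822749/7675835
APPEND 44: p_8 = 44·368822749 + 179672770 = 16407873726, q_8 = 44·7675835 + 3739299 = 341476039 → 16407873726/341476039
APPEND 36: p_9 = 36·16407873726 + 368822749 = 591052276885, q_9 = 36·341476039 + 7675835 = 12300813239 → 591052276885/12300813239
APPEND 21: p_10 = 21·591052276885 + 16407873726 = 12428505688311, q_10 = 21·12300813239 + 341476039 = 258658554058 → 12428505688311/258658554058
APPEND 31: p_11 = 31·12428505688311 + 591052276885 = 385874728614526, q_11 = 31·258658554058 + 12300813239 = 8030715989037 → 385874728614526/8030715989037
APPEND 7: p_12 = 7·385874728614526 + 12428505688311 = 2713551605989993, q_12 = 7·8030715989037 + 258658554058 = 56473670477317 → 2713551605989993/56473670477317
APPEND 47: p_13 = 47·2713551605989993 + 385874728614526 = 127922800210144197, q_13 = 47·56473670477317 + 8030715989037 = 2662293228422936 → 127922800210144197/2662293228422936
APPEND 49: p_14 = 49·127922800210144197 + 2713551605989993 = 6270930761903055646, q_14 = 49·2662293228422936 + 56473670477317 = 130508841863201181 → 6270930761903055646/130508841863201181
APPEND 28: p_15 = 28·6270930761903055646 + 127922800210144197 = 175713984133495702285, q_15 = 28·130508841863201181 + 2662293228422936 = 3656909865398056004 → 175713984133495702285/3656909865398056004
APPEND 37: p_16 = 37·175713984133495702285 + 6270930761903055646 = 6507688343701244040191, q_16 = 37·3656909865398056004 + 130508841863201181 = 135436173861591273329 → 6507688343701244040191/135436173861591273329
APPEND 35: p_17 = 35·6507688343701244040191 + 175713984133495702285 = 227944806013677037108970, q_17 = 35·135436173861591273329 + 3656909865398056004 = 4743922995021092622519 → 227944806013677037108970/4743922995021092622519
APPEND 46: p_18 = 46·227944806013677037108970 + 6507688343701244040191 = 10491968764972844951052811, q_18 = 46·4743922995021092622519 + 135436173861591273329 = 218355893944831851909203 → 10491968764972844951052811/218355893944831851909203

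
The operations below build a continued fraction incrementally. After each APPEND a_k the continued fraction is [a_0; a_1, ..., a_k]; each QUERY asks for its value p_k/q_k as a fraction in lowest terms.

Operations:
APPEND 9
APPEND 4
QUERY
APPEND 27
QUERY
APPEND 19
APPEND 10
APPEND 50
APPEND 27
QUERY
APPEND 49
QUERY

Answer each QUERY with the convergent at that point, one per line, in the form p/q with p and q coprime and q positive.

37/4
1008/109
261123301/28236534
12804705838/1384635191

APPEND 9: p_0 = 9·1 + 0 = 9, q_0 = 9·0 + 1 = 1 → 9/1
APPEND 4: p_1 = 4·9 + 1 = 37, q_1 = 4·1 + 0 = 4 → 37/4
APPEND 27: p_2 = 27·37 + 9 = 1008, q_2 = 27·4 + 1 = 109 → 1008/109
APPEND 19: p_3 = 19·1008 + 37 = 19189, q_3 = 19·109 + 4 = 2075 → 19189/2075
APPEND 10: p_4 = 10·19189 + 1008 = 192898, q_4 = 10·2075 + 109 = 20859 → 192898/20859
APPEND 50: p_5 = 50·192898 + 19189 = 9664089, q_5 = 50·20859 + 2075 = 1045025 → 9664089/1045025
APPEND 27: p_6 = 27·9664089 + 192898 = 261123301, q_6 = 27·1045025 + 20859 = 28236534 → 261123301/28236534
APPEND 49: p_7 = 49·261123301 + 9664089 = 12804705838, q_7 = 49·28236534 + 1045025 = 1384635191 → 12804705838/1384635191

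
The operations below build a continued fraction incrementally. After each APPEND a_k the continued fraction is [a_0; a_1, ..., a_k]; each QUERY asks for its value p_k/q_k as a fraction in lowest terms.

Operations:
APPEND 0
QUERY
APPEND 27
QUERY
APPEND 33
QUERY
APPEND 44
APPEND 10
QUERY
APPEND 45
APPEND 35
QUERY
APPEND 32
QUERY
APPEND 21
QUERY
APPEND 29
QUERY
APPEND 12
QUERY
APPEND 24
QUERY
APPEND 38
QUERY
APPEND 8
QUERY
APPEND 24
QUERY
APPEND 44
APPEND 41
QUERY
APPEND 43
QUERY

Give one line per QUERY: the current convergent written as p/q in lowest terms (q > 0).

APPEND 0: p_0 = 0·1 + 0 = 0, q_0 = 0·0 + 1 = 1 → 0/1
APPEND 27: p_1 = 27·0 + 1 = 1, q_1 = 27·1 + 0 = 27 → 1/27
APPEND 33: p_2 = 33·1 + 0 = 33, q_2 = 33·27 + 1 = 892 → 33/892
APPEND 44: p_3 = 44·33 + 1 = 1453, q_3 = 44·892 + 27 = 39275 → 1453/39275
APPEND 10: p_4 = 10·1453 + 33 = 14563, q_4 = 10·39275 + 892 = 393642 → 14563/393642
APPEND 45: p_5 = 45·14563 + 1453 = 656788, q_5 = 45·393642 + 39275 = 17753165 → 656788/17753165
APPEND 35: p_6 = 35·656788 + 14563 = 23002143, q_6 = 35·17753165 + 393642 = 621754417 → 23002143/621754417
APPEND 32: p_7 = 32·23002143 + 656788 = 736725364, q_7 = 32·621754417 + 17753165 = 19913894509 → 736725364/19913894509
APPEND 21: p_8 = 21·736725364 + 23002143 = 15494234787, q_8 = 21·19913894509 + 621754417 = 418813539106 → 15494234787/418813539106
APPEND 29: p_9 = 29·15494234787 + 736725364 = 450069534187, q_9 = 29·418813539106 + 19913894509 = 12165506528583 → 450069534187/12165506528583
APPEND 12: p_10 = 12·450069534187 + 15494234787 = 5416328645031, q_10 = 12·12165506528583 + 418813539106 = 146404891882102 → 5416328645031/146404891882102
APPEND 24: p_11 = 24·5416328645031 + 450069534187 = 130441957014931, q_11 = 24·146404891882102 + 12165506528583 = 3525882911699031 → 130441957014931/3525882911699031
APPEND 38: p_12 = 38·130441957014931 + 5416328645031 = 4962210695212409, q_12 = 38·3525882911699031 + 146404891882102 = 134129955536445280 → 4962210695212409/134129955536445280
APPEND 8: p_13 = 8·4962210695212409 + 130441957014931 = 39828127518714203, q_13 = 8·134129955536445280 + 3525882911699031 = 1076565527203261271 → 39828127518714203/1076565527203261271
APPEND 24: p_14 = 24·39828127518714203 + 4962210695212409 = 960837271144353281, q_14 = 24·1076565527203261271 + 134129955536445280 = 25971702608414715784 → 960837271144353281/25971702608414715784
APPEND 44: p_15 = 44·960837271144353281 + 39828127518714203 = 42316668057870258567, q_15 = 44·25971702608414715784 + 1076565527203261271 = 1143831480297450755767 → 42316668057870258567/1143831480297450755767
APPEND 41: p_16 = 41·42316668057870258567 + 960837271144353281 = 1735944227643824954528, q_16 = 41·1143831480297450755767 + 25971702608414715784 = 46923062394803895702231 → 1735944227643824954528/46923062394803895702231
APPEND 43: p_17 = 43·1735944227643824954528 + 42316668057870258567 = 74687918456742343303271, q_17 = 43·46923062394803895702231 + 1143831480297450755767 = 2018835514456864965951700 → 74687918456742343303271/2018835514456864965951700

0/1
1/27
33/892
14563/393642
23002143/621754417
736725364/19913894509
15494234787/418813539106
450069534187/12165506528583
5416328645031/146404891882102
130441957014931/3525882911699031
4962210695212409/134129955536445280
39828127518714203/1076565527203261271
960837271144353281/25971702608414715784
1735944227643824954528/46923062394803895702231
74687918456742343303271/2018835514456864965951700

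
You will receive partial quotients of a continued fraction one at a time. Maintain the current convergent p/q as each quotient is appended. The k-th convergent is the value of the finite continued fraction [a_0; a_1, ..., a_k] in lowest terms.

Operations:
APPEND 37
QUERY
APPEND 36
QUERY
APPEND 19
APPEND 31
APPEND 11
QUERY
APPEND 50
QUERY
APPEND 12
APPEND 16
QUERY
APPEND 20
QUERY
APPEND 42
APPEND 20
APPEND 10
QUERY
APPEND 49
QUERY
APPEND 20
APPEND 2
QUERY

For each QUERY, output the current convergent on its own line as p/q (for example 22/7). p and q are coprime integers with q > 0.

APPEND 37: p_0 = 37·1 + 0 = 37, q_0 = 37·0 + 1 = 1 → 37/1
APPEND 36: p_1 = 36·37 + 1 = 1333, q_1 = 36·1 + 0 = 36 → 1333/36
APPEND 19: p_2 = 19·1333 + 37 = 25364, q_2 = 19·36 + 1 = 685 → 25364/685
APPEND 31: p_3 = 31·25364 + 1333 = 787617, q_3 = 31·685 + 36 = 21271 → 787617/21271
APPEND 11: p_4 = 11·787617 + 25364 = 8689151, q_4 = 11·21271 + 685 = 234666 → 8689151/234666
APPEND 50: p_5 = 50·8689151 + 787617 = 435245167, q_5 = 50·234666 + 21271 = 11754571 → 435245167/11754571
APPEND 12: p_6 = 12·435245167 + 8689151 = 5231631155, q_6 = 12·11754571 + 234666 = 141289518 → 5231631155/141289518
APPEND 16: p_7 = 16·5231631155 + 435245167 = 84141343647, q_7 = 16·141289518 + 11754571 = 2272386859 → 84141343647/2272386859
APPEND 20: p_8 = 20·84141343647 + 5231631155 = 1688058504095, q_8 = 20·2272386859 + 141289518 = 45589026698 → 1688058504095/45589026698
APPEND 42: p_9 = 42·1688058504095 + 84141343647 = 70982598515637, q_9 = 42·45589026698 + 2272386859 = 1917011508175 → 70982598515637/1917011508175
APPEND 20: p_10 = 20·70982598515637 + 1688058504095 = 1421340028816835, q_10 = 20·1917011508175 + 45589026698 = 38385819190198 → 1421340028816835/38385819190198
APPEND 10: p_11 = 10·1421340028816835 + 70982598515637 = 14284382886683987, q_11 = 10·38385819190198 + 1917011508175 = 385775203410155 → 14284382886683987/385775203410155
APPEND 49: p_12 = 49·14284382886683987 + 1421340028816835 = 701356101476332198, q_12 = 49·385775203410155 + 38385819190198 = 18941370786287793 → 701356101476332198/18941370786287793
APPEND 20: p_13 = 20·701356101476332198 + 14284382886683987 = 14041406412413327947, q_13 = 20·18941370786287793 + 385775203410155 = 379213190929166015 → 14041406412413327947/379213190929166015
APPEND 2: p_14 = 2·14041406412413327947 + 701356101476332198 = 28784168926302988092, q_14 = 2·379213190929166015 + 18941370786287793 = 777367752644619823 → 28784168926302988092/777367752644619823

37/1
1333/36
8689151/234666
435245167/11754571
84141343647/2272386859
1688058504095/45589026698
14284382886683987/385775203410155
701356101476332198/18941370786287793
28784168926302988092/777367752644619823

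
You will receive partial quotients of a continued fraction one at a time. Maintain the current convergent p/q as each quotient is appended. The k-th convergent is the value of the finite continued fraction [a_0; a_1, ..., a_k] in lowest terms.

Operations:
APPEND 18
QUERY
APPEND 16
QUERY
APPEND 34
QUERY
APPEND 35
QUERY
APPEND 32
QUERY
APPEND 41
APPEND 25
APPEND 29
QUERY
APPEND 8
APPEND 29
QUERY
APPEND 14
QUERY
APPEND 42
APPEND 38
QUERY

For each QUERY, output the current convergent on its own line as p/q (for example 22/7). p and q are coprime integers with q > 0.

APPEND 18: p_0 = 18·1 + 0 = 18, q_0 = 18·0 + 1 = 1 → 18/1
APPEND 16: p_1 = 16·18 + 1 = 289, q_1 = 16·1 + 0 = 16 → 289/16
APPEND 34: p_2 = 34·289 + 18 = 9844, q_2 = 34·16 + 1 = 545 → 9844/545
APPEND 35: p_3 = 35·9844 + 289 = 344829, q_3 = 35·545 + 16 = 19091 → 344829/19091
APPEND 32: p_4 = 32·344829 + 9844 = 11044372, q_4 = 32·19091 + 545 = 611457 → 11044372/611457
APPEND 41: p_5 = 41·11044372 + 344829 = 453164081, q_5 = 41·611457 + 19091 = 25088828 → 453164081/25088828
APPEND 25: p_6 = 25·453164081 + 11044372 = 11340146397, q_6 = 25·25088828 + 611457 = 627832157 → 11340146397/627832157
APPEND 29: p_7 = 29·11340146397 + 453164081 = 329317409594, q_7 = 29·627832157 + 25088828 = 18232221381 → 329317409594/18232221381
APPEND 8: p_8 = 8·329317409594 + 11340146397 = 2645879423149, q_8 = 8·18232221381 + 627832157 = 146485603205 → 2645879423149/146485603205
APPEND 29: p_9 = 29·2645879423149 + 329317409594 = 77059820680915, q_9 = 29·146485603205 + 18232221381 = 4266314714326 → 77059820680915/4266314714326
APPEND 14: p_10 = 14·77059820680915 + 2645879423149 = 1081483368955959, q_10 = 14·4266314714326 + 146485603205 = 59874891603769 → 1081483368955959/59874891603769
APPEND 42: p_11 = 42·1081483368955959 + 77059820680915 = 45499361316831193, q_11 = 42·59874891603769 + 4266314714326 = 2519011762072624 → 45499361316831193/2519011762072624
APPEND 38: p_12 = 38·45499361316831193 + 1081483368955959 = 1730057213408541293, q_12 = 38·2519011762072624 + 59874891603769 = 95782321850363481 → 1730057213408541293/95782321850363481

18/1
289/16
9844/545
344829/19091
11044372/611457
329317409594/18232221381
77059820680915/4266314714326
1081483368955959/59874891603769
1730057213408541293/95782321850363481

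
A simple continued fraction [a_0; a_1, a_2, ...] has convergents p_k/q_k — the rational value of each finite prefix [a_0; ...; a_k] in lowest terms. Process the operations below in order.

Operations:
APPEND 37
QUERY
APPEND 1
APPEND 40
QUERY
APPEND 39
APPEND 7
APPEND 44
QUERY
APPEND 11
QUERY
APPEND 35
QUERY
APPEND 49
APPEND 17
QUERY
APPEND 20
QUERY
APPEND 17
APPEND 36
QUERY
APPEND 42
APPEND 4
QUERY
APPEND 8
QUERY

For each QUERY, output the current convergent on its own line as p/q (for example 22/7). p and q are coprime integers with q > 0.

APPEND 37: p_0 = 37·1 + 0 = 37, q_0 = 37·0 + 1 = 1 → 37/1
APPEND 1: p_1 = 1·37 + 1 = 38, q_1 = 1·1 + 0 = 1 → 38/1
APPEND 40: p_2 = 40·38 + 37 = 1557, q_2 = 40·1 + 1 = 41 → 1557/41
APPEND 39: p_3 = 39·1557 + 38 = 60761, q_3 = 39·41 + 1 = 1600 → 60761/1600
APPEND 7: p_4 = 7·60761 + 1557 = 426884, q_4 = 7·1600 + 41 = 11241 → 426884/11241
APPEND 44: p_5 = 44·426884 + 60761 = 18843657, q_5 = 44·11241 + 1600 = 496204 → 18843657/496204
APPEND 11: p_6 = 11·18843657 + 426884 = 207707111, q_6 = 11·496204 + 11241 = 5469485 → 207707111/5469485
APPEND 35: p_7 = 35·207707111 + 18843657 = 7288592542, q_7 = 35·5469485 + 496204 = 191928179 → 7288592542/191928179
APPEND 49: p_8 = 49·7288592542 + 207707111 = 357348741669, q_8 = 49·191928179 + 5469485 = 9409950256 → 357348741669/9409950256
APPEND 17: p_9 = 17·357348741669 + 7288592542 = 6082217200915, q_9 = 17·9409950256 + 191928179 = 160161082531 → 6082217200915/160161082531
APPEND 20: p_10 = 20·6082217200915 + 357348741669 = 122001692759969, q_10 = 20·160161082531 + 9409950256 = 3212631600876 → 122001692759969/3212631600876
APPEND 17: p_11 = 17·122001692759969 + 6082217200915 = 2080110994120388, q_11 = 17·3212631600876 + 160161082531 = 54774898297423 → 2080110994120388/54774898297423
APPEND 36: p_12 = 36·2080110994120388 + 122001692759969 = 75005997481093937, q_12 = 36·54774898297423 + 3212631600876 = 1975108970308104 → 75005997481093937/1975108970308104
APPEND 42: p_13 = 42·75005997481093937 + 2080110994120388 = 3152332005200065742, q_13 = 42·1975108970308104 + 54774898297423 = 83009351651237791 → 3152332005200065742/83009351651237791
APPEND 4: p_14 = 4·3152332005200065742 + 75005997481093937 = 12684334018281356905, q_14 = 4·83009351651237791 + 1975108970308104 = 334012515575259268 → 12684334018281356905/334012515575259268
APPEND 8: p_15 = 8·12684334018281356905 + 3152332005200065742 = 104627004151450920982, q_15 = 8·334012515575259268 + 83009351651237791 = 2755109476253311935 → 104627004151450920982/2755109476253311935

37/1
1557/41
18843657/496204
207707111/5469485
7288592542/191928179
6082217200915/160161082531
122001692759969/3212631600876
75005997481093937/1975108970308104
12684334018281356905/334012515575259268
104627004151450920982/2755109476253311935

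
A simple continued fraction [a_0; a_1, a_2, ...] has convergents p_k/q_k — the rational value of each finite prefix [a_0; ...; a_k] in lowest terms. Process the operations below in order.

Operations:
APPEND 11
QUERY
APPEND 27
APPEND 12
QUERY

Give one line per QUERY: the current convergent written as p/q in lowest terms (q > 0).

11/1
3587/325

APPEND 11: p_0 = 11·1 + 0 = 11, q_0 = 11·0 + 1 = 1 → 11/1
APPEND 27: p_1 = 27·11 + 1 = 298, q_1 = 27·1 + 0 = 27 → 298/27
APPEND 12: p_2 = 12·298 + 11 = 3587, q_2 = 12·27 + 1 = 325 → 3587/325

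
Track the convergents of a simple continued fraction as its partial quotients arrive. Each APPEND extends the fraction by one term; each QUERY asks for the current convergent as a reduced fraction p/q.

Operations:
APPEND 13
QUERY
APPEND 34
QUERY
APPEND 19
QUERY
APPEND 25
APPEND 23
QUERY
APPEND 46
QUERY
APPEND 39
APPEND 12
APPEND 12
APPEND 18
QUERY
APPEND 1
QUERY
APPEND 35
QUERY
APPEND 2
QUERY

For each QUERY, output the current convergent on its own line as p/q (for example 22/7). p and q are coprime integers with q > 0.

APPEND 13: p_0 = 13·1 + 0 = 13, q_0 = 13·0 + 1 = 1 → 13/1
APPEND 34: p_1 = 34·13 + 1 = 443, q_1 = 34·1 + 0 = 34 → 443/34
APPEND 19: p_2 = 19·443 + 13 = 8430, q_2 = 19·34 + 1 = 647 → 8430/647
APPEND 25: p_3 = 25·8430 + 443 = 211193, q_3 = 25·647 + 34 = 16209 → 211193/16209
APPEND 23: p_4 = 23·211193 + 8430 = 4865869, q_4 = 23·16209 + 647 = 373454 → 4865869/373454
APPEND 46: p_5 = 46·4865869 + 211193 = 224041167, q_5 = 46·373454 + 16209 = 17195093 → 224041167/17195093
APPEND 39: p_6 = 39·224041167 + 4865869 = 8742471382, q_6 = 39·17195093 + 373454 = 670982081 → 8742471382/670982081
APPEND 12: p_7 = 12·8742471382 + 224041167 = 105133697751, q_7 = 12·670982081 + 17195093 = 8068980065 → 105133697751/8068980065
APPEND 12: p_8 = 12·105133697751 + 8742471382 = 1270346844394, q_8 = 12·8068980065 + 670982081 = 97498742861 → 1270346844394/97498742861
APPEND 18: p_9 = 18·1270346844394 + 105133697751 = 22971376896843, q_9 = 18·97498742861 + 8068980065 = 1763046351563 → 22971376896843/1763046351563
APPEND 1: p_10 = 1·22971376896843 + 1270346844394 = 24241723741237, q_10 = 1·1763046351563 + 97498742861 = 1860545094424 → 24241723741237/1860545094424
APPEND 35: p_11 = 35·24241723741237 + 22971376896843 = 871431707840138, q_11 = 35·1860545094424 + 1763046351563 = 66882124656403 → 871431707840138/66882124656403
APPEND 2: p_12 = 2·871431707840138 + 24241723741237 = 1767105139421513, q_12 = 2·66882124656403 + 1860545094424 = 135624794407230 → 1767105139421513/135624794407230

13/1
443/34
8430/647
4865869/373454
224041167/17195093
22971376896843/1763046351563
24241723741237/1860545094424
871431707840138/66882124656403
1767105139421513/135624794407230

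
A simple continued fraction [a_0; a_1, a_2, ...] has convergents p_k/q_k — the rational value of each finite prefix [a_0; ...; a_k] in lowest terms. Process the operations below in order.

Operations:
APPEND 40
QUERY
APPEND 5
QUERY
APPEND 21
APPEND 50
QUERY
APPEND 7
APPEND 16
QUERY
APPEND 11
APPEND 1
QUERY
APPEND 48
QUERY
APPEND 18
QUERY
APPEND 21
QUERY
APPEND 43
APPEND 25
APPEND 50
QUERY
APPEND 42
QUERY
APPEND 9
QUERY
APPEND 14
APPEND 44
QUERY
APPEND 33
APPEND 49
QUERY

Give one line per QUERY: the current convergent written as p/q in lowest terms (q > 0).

40/1
201/5
213251/5305
24165539/601161
291483486/7251173
14258525275/354706316
256944938436/6391964861
5410102232431/134585968397
291617572618765769/7254508644440782
12253765743613718954/304834337367629541
110575509265142236355/2750763544953106651
68764254909311763465011/1710633818080242503471
111337019677143757932756074/2769707478328201215626173

APPEND 40: p_0 = 40·1 + 0 = 40, q_0 = 40·0 + 1 = 1 → 40/1
APPEND 5: p_1 = 5·40 + 1 = 201, q_1 = 5·1 + 0 = 5 → 201/5
APPEND 21: p_2 = 21·201 + 40 = 4261, q_2 = 21·5 + 1 = 106 → 4261/106
APPEND 50: p_3 = 50·4261 + 201 = 213251, q_3 = 50·106 + 5 = 5305 → 213251/5305
APPEND 7: p_4 = 7·213251 + 4261 = 1497018, q_4 = 7·5305 + 106 = 37241 → 1497018/37241
APPEND 16: p_5 = 16·1497018 + 213251 = 24165539, q_5 = 16·37241 + 5305 = 601161 → 24165539/601161
APPEND 11: p_6 = 11·24165539 + 1497018 = 267317947, q_6 = 11·601161 + 37241 = 6650012 → 267317947/6650012
APPEND 1: p_7 = 1·267317947 + 24165539 = 291483486, q_7 = 1·6650012 + 601161 = 7251173 → 291483486/7251173
APPEND 48: p_8 = 48·291483486 + 267317947 = 14258525275, q_8 = 48·7251173 + 6650012 = 354706316 → 14258525275/354706316
APPEND 18: p_9 = 18·14258525275 + 291483486 = 256944938436, q_9 = 18·354706316 + 7251173 = 6391964861 → 256944938436/6391964861
APPEND 21: p_10 = 21·256944938436 + 14258525275 = 5410102232431, q_10 = 21·6391964861 + 354706316 = 134585968397 → 5410102232431/134585968397
APPEND 43: p_11 = 43·5410102232431 + 256944938436 = 232891340932969, q_11 = 43·134585968397 + 6391964861 = 5793588605932 → 232891340932969/5793588605932
APPEND 25: p_12 = 25·232891340932969 + 5410102232431 = 5827693625556656, q_12 = 25·5793588605932 + 134585968397 = 144974301116697 → 5827693625556656/144974301116697
APPEND 50: p_13 = 50·5827693625556656 + 232891340932969 = 291617572618765769, q_13 = 50·144974301116697 + 5793588605932 = 7254508644440782 → 291617572618765769/7254508644440782
APPEND 42: p_14 = 42·291617572618765769 + 5827693625556656 = 12253765743613718954, q_14 = 42·7254508644440782 + 144974301116697 = 304834337367629541 → 12253765743613718954/304834337367629541
APPEND 9: p_15 = 9·12253765743613718954 + 291617572618765769 = 110575509265142236355, q_15 = 9·304834337367629541 + 7254508644440782 = 2750763544953106651 → 110575509265142236355/2750763544953106651
APPEND 14: p_16 = 14·110575509265142236355 + 12253765743613718954 = 1560310895455605027924, q_16 = 14·2750763544953106651 + 304834337367629541 = 38815523966711122655 → 1560310895455605027924/38815523966711122655
APPEND 44: p_17 = 44·1560310895455605027924 + 110575509265142236355 = 68764254909311763465011, q_17 = 44·38815523966711122655 + 2750763544953106651 = 1710633818080242503471 → 68764254909311763465011/1710633818080242503471
APPEND 33: p_18 = 33·68764254909311763465011 + 1560310895455605027924 = 2270780722902743799373287, q_18 = 33·1710633818080242503471 + 38815523966711122655 = 56489731520614713737198 → 2270780722902743799373287/56489731520614713737198
APPEND 49: p_19 = 49·2270780722902743799373287 + 68764254909311763465011 = 111337019677143757932756074, q_19 = 49·56489731520614713737198 + 1710633818080242503471 = 2769707478328201215626173 → 111337019677143757932756074/2769707478328201215626173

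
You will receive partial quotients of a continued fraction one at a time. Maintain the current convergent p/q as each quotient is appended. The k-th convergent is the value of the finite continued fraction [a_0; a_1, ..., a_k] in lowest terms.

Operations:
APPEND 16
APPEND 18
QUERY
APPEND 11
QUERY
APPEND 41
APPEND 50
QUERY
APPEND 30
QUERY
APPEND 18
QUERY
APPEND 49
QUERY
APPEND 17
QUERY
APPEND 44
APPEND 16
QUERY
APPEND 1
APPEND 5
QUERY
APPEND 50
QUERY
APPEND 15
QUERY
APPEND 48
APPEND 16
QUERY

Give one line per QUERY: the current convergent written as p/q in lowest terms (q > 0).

289/18
3195/199
6567395/409049
197153134/12279647
3555323807/221442695
174408019677/10862971702
2968491658316/184891961629
2095577147427612/130522640495677
13227403089493577/823866389390952
663596519663092043/41331988219326655
9967175198035874222/620803689679290777
7675375271604196749406/478059349174883833993

APPEND 16: p_0 = 16·1 + 0 = 16, q_0 = 16·0 + 1 = 1 → 16/1
APPEND 18: p_1 = 18·16 + 1 = 289, q_1 = 18·1 + 0 = 18 → 289/18
APPEND 11: p_2 = 11·289 + 16 = 3195, q_2 = 11·18 + 1 = 199 → 3195/199
APPEND 41: p_3 = 41·3195 + 289 = 131284, q_3 = 41·199 + 18 = 8177 → 131284/8177
APPEND 50: p_4 = 50·131284 + 3195 = 6567395, q_4 = 50·8177 + 199 = 409049 → 6567395/409049
APPEND 30: p_5 = 30·6567395 + 131284 = 197153134, q_5 = 30·409049 + 8177 = 12279647 → 197153134/12279647
APPEND 18: p_6 = 18·197153134 + 6567395 = 3555323807, q_6 = 18·12279647 + 409049 = 221442695 → 3555323807/221442695
APPEND 49: p_7 = 49·3555323807 + 197153134 = 174408019677, q_7 = 49·221442695 + 12279647 = 10862971702 → 174408019677/10862971702
APPEND 17: p_8 = 17·174408019677 + 3555323807 = 2968491658316, q_8 = 17·10862971702 + 221442695 = 184891961629 → 2968491658316/184891961629
APPEND 44: p_9 = 44·2968491658316 + 174408019677 = 130788040985581, q_9 = 44·184891961629 + 10862971702 = 8146109283378 → 130788040985581/8146109283378
APPEND 16: p_10 = 16·130788040985581 + 2968491658316 = 2095577147427612, q_10 = 16·8146109283378 + 184891961629 = 130522640495677 → 2095577147427612/130522640495677
APPEND 1: p_11 = 1·2095577147427612 + 130788040985581 = 2226365188413193, q_11 = 1·130522640495677 + 8146109283378 = 138668749779055 → 2226365188413193/138668749779055
APPEND 5: p_12 = 5·2226365188413193 + 2095577147427612 = 13227403089493577, q_12 = 5·138668749779055 + 130522640495677 = 823866389390952 → 13227403089493577/823866389390952
APPEND 50: p_13 = 50·13227403089493577 + 2226365188413193 = 663596519663092043, q_13 = 50·823866389390952 + 138668749779055 = 41331988219326655 → 663596519663092043/41331988219326655
APPEND 15: p_14 = 15·663596519663092043 + 13227403089493577 = 9967175198035874222, q_14 = 15·41331988219326655 + 823866389390952 = 620803689679290777 → 9967175198035874222/620803689679290777
APPEND 48: p_15 = 48·9967175198035874222 + 663596519663092043 = 479088006025385054699, q_15 = 48·620803689679290777 + 41331988219326655 = 29839909092825283951 → 479088006025385054699/29839909092825283951
APPEND 16: p_16 = 16·479088006025385054699 + 9967175198035874222 = 7675375271604196749406, q_16 = 16·29839909092825283951 + 620803689679290777 = 478059349174883833993 → 7675375271604196749406/478059349174883833993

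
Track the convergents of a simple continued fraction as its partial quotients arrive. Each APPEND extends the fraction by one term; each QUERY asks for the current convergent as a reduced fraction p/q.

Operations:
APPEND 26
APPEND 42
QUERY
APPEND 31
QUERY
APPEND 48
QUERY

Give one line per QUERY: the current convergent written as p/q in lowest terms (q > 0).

APPEND 26: p_0 = 26·1 + 0 = 26, q_0 = 26·0 + 1 = 1 → 26/1
APPEND 42: p_1 = 42·26 + 1 = 1093, q_1 = 42·1 + 0 = 42 → 1093/42
APPEND 31: p_2 = 31·1093 + 26 = 33909, q_2 = 31·42 + 1 = 1303 → 33909/1303
APPEND 48: p_3 = 48·33909 + 1093 = 1628725, q_3 = 48·1303 + 42 = 62586 → 1628725/62586

1093/42
33909/1303
1628725/62586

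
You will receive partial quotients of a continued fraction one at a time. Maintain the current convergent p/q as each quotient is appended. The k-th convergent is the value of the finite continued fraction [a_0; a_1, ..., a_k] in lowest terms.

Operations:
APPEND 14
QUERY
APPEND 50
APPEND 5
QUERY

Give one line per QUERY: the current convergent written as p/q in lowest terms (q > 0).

14/1
3519/251

APPEND 14: p_0 = 14·1 + 0 = 14, q_0 = 14·0 + 1 = 1 → 14/1
APPEND 50: p_1 = 50·14 + 1 = 701, q_1 = 50·1 + 0 = 50 → 701/50
APPEND 5: p_2 = 5·701 + 14 = 3519, q_2 = 5·50 + 1 = 251 → 3519/251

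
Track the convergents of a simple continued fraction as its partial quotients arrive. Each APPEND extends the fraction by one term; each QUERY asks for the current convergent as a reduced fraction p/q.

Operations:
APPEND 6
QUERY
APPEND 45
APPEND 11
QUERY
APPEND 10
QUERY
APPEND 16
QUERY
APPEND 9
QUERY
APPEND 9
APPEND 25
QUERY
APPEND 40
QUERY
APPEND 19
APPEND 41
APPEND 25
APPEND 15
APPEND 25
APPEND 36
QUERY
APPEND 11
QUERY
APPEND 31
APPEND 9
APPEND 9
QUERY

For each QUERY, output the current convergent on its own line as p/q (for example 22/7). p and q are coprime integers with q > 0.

6/1
2987/496
30141/5005
485243/80576
4397328/730189
1005927203/167037114
40277149315/6688136837
10695714168312480136/1776054193102308351
117949630148229257959/19585876352254893203
301766555069934460424561/50109207018436621845635

APPEND 6: p_0 = 6·1 + 0 = 6, q_0 = 6·0 + 1 = 1 → 6/1
APPEND 45: p_1 = 45·6 + 1 = 271, q_1 = 45·1 + 0 = 45 → 271/45
APPEND 11: p_2 = 11·271 + 6 = 2987, q_2 = 11·45 + 1 = 496 → 2987/496
APPEND 10: p_3 = 10·2987 + 271 = 30141, q_3 = 10·496 + 45 = 5005 → 30141/5005
APPEND 16: p_4 = 16·30141 + 2987 = 485243, q_4 = 16·5005 + 496 = 80576 → 485243/80576
APPEND 9: p_5 = 9·485243 + 30141 = 4397328, q_5 = 9·80576 + 5005 = 730189 → 4397328/730189
APPEND 9: p_6 = 9·4397328 + 485243 = 40061195, q_6 = 9·730189 + 80576 = 6652277 → 40061195/6652277
APPEND 25: p_7 = 25·40061195 + 4397328 = 1005927203, q_7 = 25·6652277 + 730189 = 167037114 → 1005927203/167037114
APPEND 40: p_8 = 40·1005927203 + 40061195 = 40277149315, q_8 = 40·167037114 + 6652277 = 6688136837 → 40277149315/6688136837
APPEND 19: p_9 = 19·40277149315 + 1005927203 = 766271764188, q_9 = 19·6688136837 + 167037114 = 127241637017 → 766271764188/127241637017
APPEND 41: p_10 = 41·766271764188 + 40277149315 = 31457419481023, q_10 = 41·127241637017 + 6688136837 = 5223595254534 → 31457419481023/5223595254534
APPEND 25: p_11 = 25·31457419481023 + 766271764188 = 787201758789763, q_11 = 25·5223595254534 + 127241637017 = 130717123000367 → 787201758789763/130717123000367
APPEND 15: p_12 = 15·787201758789763 + 31457419481023 = 11839483801327468, q_12 = 15·130717123000367 + 5223595254534 = 1965980440260039 → 11839483801327468/1965980440260039
APPEND 25: p_13 = 25·11839483801327468 + 787201758789763 = 296774296791976463, q_13 = 25·1965980440260039 + 130717123000367 = 49280228129501342 → 296774296791976463/49280228129501342
APPEND 36: p_14 = 36·296774296791976463 + 11839483801327468 = 10695714168312480136, q_14 = 36·49280228129501342 + 1965980440260039 = 1776054193102308351 → 10695714168312480136/1776054193102308351
APPEND 11: p_15 = 11·10695714168312480136 + 296774296791976463 = 117949630148229257959, q_15 = 11·1776054193102308351 + 49280228129501342 = 19585876352254893203 → 117949630148229257959/19585876352254893203
APPEND 31: p_16 = 31·117949630148229257959 + 10695714168312480136 = 3667134248763419476865, q_16 = 31·19585876352254893203 + 1776054193102308351 = 608938221113003997644 → 3667134248763419476865/608938221113003997644
APPEND 9: p_17 = 9·3667134248763419476865 + 117949630148229257959 = 33122157869019004549744, q_17 = 9·608938221113003997644 + 19585876352254893203 = 5500029866369290871999 → 33122157869019004549744/5500029866369290871999
APPEND 9: p_18 = 9·33122157869019004549744 + 3667134248763419476865 = 301766555069934460424561, q_18 = 9·5500029866369290871999 + 608938221113003997644 = 50109207018436621845635 → 301766555069934460424561/50109207018436621845635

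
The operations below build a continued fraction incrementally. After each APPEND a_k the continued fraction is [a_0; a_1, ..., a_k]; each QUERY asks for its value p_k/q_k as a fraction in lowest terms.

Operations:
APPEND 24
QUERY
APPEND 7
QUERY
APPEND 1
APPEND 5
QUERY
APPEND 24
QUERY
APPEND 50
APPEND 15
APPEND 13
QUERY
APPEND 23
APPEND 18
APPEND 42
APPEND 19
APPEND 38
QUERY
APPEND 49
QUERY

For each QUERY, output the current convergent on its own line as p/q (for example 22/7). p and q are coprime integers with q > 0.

APPEND 24: p_0 = 24·1 + 0 = 24, q_0 = 24·0 + 1 = 1 → 24/1
APPEND 7: p_1 = 7·24 + 1 = 169, q_1 = 7·1 + 0 = 7 → 169/7
APPEND 1: p_2 = 1·169 + 24 = 193, q_2 = 1·7 + 1 = 8 → 193/8
APPEND 5: p_3 = 5·193 + 169 = 1134, q_3 = 5·8 + 7 = 47 → 1134/47
APPEND 24: p_4 = 24·1134 + 193 = 27409, q_4 = 24·47 + 8 = 1136 → 27409/1136
APPEND 50: p_5 = 50·27409 + 1134 = 1371584, q_5 = 50·1136 + 47 = 56847 → 1371584/56847
APPEND 15: p_6 = 15·1371584 + 27409 = 20601169, q_6 = 15·56847 + 1136 = 853841 → 20601169/853841
APPEND 13: p_7 = 13·20601169 + 1371584 = 269186781, q_7 = 13·853841 + 56847 = 11156780 → 269186781/11156780
APPEND 23: p_8 = 23·269186781 + 20601169 = 6211897132, q_8 = 23·11156780 + 853841 = 257459781 → 6211897132/257459781
APPEND 18: p_9 = 18·6211897132 + 269186781 = 112083335157, q_9 = 18·257459781 + 11156780 = 4645432838 → 112083335157/4645432838
APPEND 42: p_10 = 42·112083335157 + 6211897132 = 4713711973726, q_10 = 42·4645432838 + 257459781 = 195365638977 → 4713711973726/195365638977
APPEND 19: p_11 = 19·4713711973726 + 112083335157 = 89672610835951, q_11 = 19·195365638977 + 4645432838 = 3716592573401 → 89672610835951/3716592573401
APPEND 38: p_12 = 38·89672610835951 + 4713711973726 = 3412272923739864, q_12 = 38·3716592573401 + 195365638977 = 141425883428215 → 3412272923739864/141425883428215
APPEND 49: p_13 = 49·3412272923739864 + 89672610835951 = 167291045874089287, q_13 = 49·141425883428215 + 3716592573401 = 6933584880555936 → 167291045874089287/6933584880555936

24/1
169/7
1134/47
27409/1136
269186781/11156780
3412272923739864/141425883428215
167291045874089287/6933584880555936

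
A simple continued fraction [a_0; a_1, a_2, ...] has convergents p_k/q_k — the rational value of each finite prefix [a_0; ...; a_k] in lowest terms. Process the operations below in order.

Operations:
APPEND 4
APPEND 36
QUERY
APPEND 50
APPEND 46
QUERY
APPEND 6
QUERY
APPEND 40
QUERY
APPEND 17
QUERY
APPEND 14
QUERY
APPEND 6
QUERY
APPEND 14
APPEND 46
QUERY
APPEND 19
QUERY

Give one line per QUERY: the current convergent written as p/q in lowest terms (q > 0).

145/36
333829/82882
2010228/499093
80742949/20046602
1374640361/341291327
19325708003/4798125180
117328888379/29130042407
76566115572593/19009591110795
1456418126024576/361594849823983

APPEND 4: p_0 = 4·1 + 0 = 4, q_0 = 4·0 + 1 = 1 → 4/1
APPEND 36: p_1 = 36·4 + 1 = 145, q_1 = 36·1 + 0 = 36 → 145/36
APPEND 50: p_2 = 50·145 + 4 = 7254, q_2 = 50·36 + 1 = 1801 → 7254/1801
APPEND 46: p_3 = 46·7254 + 145 = 333829, q_3 = 46·1801 + 36 = 82882 → 333829/82882
APPEND 6: p_4 = 6·333829 + 7254 = 2010228, q_4 = 6·82882 + 1801 = 499093 → 2010228/499093
APPEND 40: p_5 = 40·2010228 + 333829 = 80742949, q_5 = 40·499093 + 82882 = 20046602 → 80742949/20046602
APPEND 17: p_6 = 17·80742949 + 2010228 = 1374640361, q_6 = 17·20046602 + 499093 = 341291327 → 1374640361/341291327
APPEND 14: p_7 = 14·1374640361 + 80742949 = 19325708003, q_7 = 14·341291327 + 20046602 = 4798125180 → 19325708003/4798125180
APPEND 6: p_8 = 6·19325708003 + 1374640361 = 117328888379, q_8 = 6·4798125180 + 341291327 = 29130042407 → 117328888379/29130042407
APPEND 14: p_9 = 14·117328888379 + 19325708003 = 1661930145309, q_9 = 14·29130042407 + 4798125180 = 412618718878 → 1661930145309/412618718878
APPEND 46: p_10 = 46·1661930145309 + 117328888379 = 76566115572593, q_10 = 46·412618718878 + 29130042407 = 19009591110795 → 76566115572593/19009591110795
APPEND 19: p_11 = 19·76566115572593 + 1661930145309 = 1456418126024576, q_11 = 19·19009591110795 + 412618718878 = 361594849823983 → 1456418126024576/361594849823983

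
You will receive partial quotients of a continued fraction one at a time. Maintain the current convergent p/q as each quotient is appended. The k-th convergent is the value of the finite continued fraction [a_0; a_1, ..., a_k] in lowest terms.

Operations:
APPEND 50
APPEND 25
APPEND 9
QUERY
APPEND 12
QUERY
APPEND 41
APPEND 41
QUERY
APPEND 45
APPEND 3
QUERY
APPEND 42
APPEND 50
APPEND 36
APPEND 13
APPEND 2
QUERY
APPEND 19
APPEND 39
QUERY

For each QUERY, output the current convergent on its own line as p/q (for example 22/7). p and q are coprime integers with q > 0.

11309/226
136959/2737
230828707/4612900
31409584036/627691729
64817790327354349/1295324090694893
49312030557417887869/985455703125837722

APPEND 50: p_0 = 50·1 + 0 = 50, q_0 = 50·0 + 1 = 1 → 50/1
APPEND 25: p_1 = 25·50 + 1 = 1251, q_1 = 25·1 + 0 = 25 → 1251/25
APPEND 9: p_2 = 9·1251 + 50 = 11309, q_2 = 9·25 + 1 = 226 → 11309/226
APPEND 12: p_3 = 12·11309 + 1251 = 136959, q_3 = 12·226 + 25 = 2737 → 136959/2737
APPEND 41: p_4 = 41·136959 + 11309 = 5626628, q_4 = 41·2737 + 226 = 112443 → 5626628/112443
APPEND 41: p_5 = 41·5626628 + 136959 = 230828707, q_5 = 41·112443 + 2737 = 4612900 → 230828707/4612900
APPEND 45: p_6 = 45·230828707 + 5626628 = 10392918443, q_6 = 45·4612900 + 112443 = 207692943 → 10392918443/207692943
APPEND 3: p_7 = 3·10392918443 + 230828707 = 31409584036, q_7 = 3·207692943 + 4612900 = 627691729 → 31409584036/627691729
APPEND 42: p_8 = 42·31409584036 + 10392918443 = 1329595447955, q_8 = 42·627691729 + 207692943 = 26570745561 → 1329595447955/26570745561
APPEND 50: p_9 = 50·1329595447955 + 31409584036 = 66511181981786, q_9 = 50·26570745561 + 627691729 = 1329164969779 → 66511181981786/1329164969779
APPEND 36: p_10 = 36·66511181981786 + 1329595447955 = 2395732146792251, q_10 = 36·1329164969779 + 26570745561 = 47876509657605 → 2395732146792251/47876509657605
APPEND 13: p_11 = 13·2395732146792251 + 66511181981786 = 31211029090281049, q_11 = 13·47876509657605 + 1329164969779 = 623723790518644 → 31211029090281049/623723790518644
APPEND 2: p_12 = 2·31211029090281049 + 2395732146792251 = 64817790327354349, q_12 = 2·623723790518644 + 47876509657605 = 1295324090694893 → 64817790327354349/1295324090694893
APPEND 19: p_13 = 19·64817790327354349 + 31211029090281049 = 1262749045310013680, q_13 = 19·1295324090694893 + 623723790518644 = 25234881513721611 → 1262749045310013680/25234881513721611
APPEND 39: p_14 = 39·1262749045310013680 + 64817790327354349 = 49312030557417887869, q_14 = 39·25234881513721611 + 1295324090694893 = 985455703125837722 → 49312030557417887869/985455703125837722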